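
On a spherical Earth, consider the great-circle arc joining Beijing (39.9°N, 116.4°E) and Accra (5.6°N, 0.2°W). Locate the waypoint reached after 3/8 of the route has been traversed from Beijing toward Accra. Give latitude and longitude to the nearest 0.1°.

Write both endpoints as unit vectors p₁, p₂ with components (cos φ cos λ, cos φ sin λ, sin φ).
The central angle between the endpoints is δ = arccos(p₁·p₂) ≈ 1.854 rad (106.2°).
Interpolate at f = 3/8 with slerp weights a = sin((1−f)δ)/sin δ ≈ 0.954, b = sin(fδ)/sin δ ≈ 0.667.
p = a·p₁ + b·p₂ ≈ (0.338, 0.653, 0.677); φ = arcsin(p_z) ≈ 42.62°, λ = atan2(p_y, p_x) ≈ 62.62°.

≈ 42.6°N, 62.6°E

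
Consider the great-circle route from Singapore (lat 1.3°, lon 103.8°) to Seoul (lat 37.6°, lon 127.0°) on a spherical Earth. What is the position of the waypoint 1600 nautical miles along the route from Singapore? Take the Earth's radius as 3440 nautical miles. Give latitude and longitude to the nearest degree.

≈ lat 25°, lon 117°

Write both endpoints as unit vectors p₁, p₂ with components (cos φ cos λ, cos φ sin λ, sin φ).
The central angle between the endpoints is δ = arccos(p₁·p₂) ≈ 0.735 rad (42.1°). The total great-circle distance is δ·R ≈ 0.735 × 3440 ≈ 2528 nmi, so the target fraction is f = 1600/2528 ≈ 0.633.
Interpolate at f ≈ 0.633 with slerp weights a = sin((1−f)δ)/sin δ ≈ 0.398, b = sin(fδ)/sin δ ≈ 0.669.
p = a·p₁ + b·p₂ ≈ (-0.414, 0.809, 0.417); φ = arcsin(p_z) ≈ 24.65°, λ = atan2(p_y, p_x) ≈ 117.08°.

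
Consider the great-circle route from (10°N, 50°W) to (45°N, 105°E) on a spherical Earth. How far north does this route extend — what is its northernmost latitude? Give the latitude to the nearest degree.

≈ 70°N

The great circle lies in the plane with unit normal n̂ = (p₁ × p₂)/|p₁ × p₂|.
Here n̂_z ≈ +0.342; the vertex latitude is φ_max = arccos|n̂_z| ≈ 70.0°.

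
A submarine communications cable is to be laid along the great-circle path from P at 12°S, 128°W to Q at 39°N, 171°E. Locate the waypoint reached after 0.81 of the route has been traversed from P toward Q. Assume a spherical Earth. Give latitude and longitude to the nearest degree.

Write both endpoints as unit vectors p₁, p₂ with components (cos φ cos λ, cos φ sin λ, sin φ).
The central angle between the endpoints is δ = arccos(p₁·p₂) ≈ 1.331 rad (76.2°).
Interpolate at f = 0.81 with slerp weights a = sin((1−f)δ)/sin δ ≈ 0.258, b = sin(fδ)/sin δ ≈ 0.907.
p = a·p₁ + b·p₂ ≈ (-0.851, -0.088, 0.517); φ = arcsin(p_z) ≈ 31.15°, λ = atan2(p_y, p_x) ≈ -174.08°.

≈ 31°N, 174°W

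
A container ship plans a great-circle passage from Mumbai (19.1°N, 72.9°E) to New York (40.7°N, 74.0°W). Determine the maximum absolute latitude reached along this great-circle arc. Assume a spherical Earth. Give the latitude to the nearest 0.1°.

The great circle lies in the plane with unit normal n̂ = (p₁ × p₂)/|p₁ × p₂|.
Here n̂_z ≈ -0.424; the vertex latitude is φ_max = arccos|n̂_z| ≈ 64.9°.

≈ 64.9°N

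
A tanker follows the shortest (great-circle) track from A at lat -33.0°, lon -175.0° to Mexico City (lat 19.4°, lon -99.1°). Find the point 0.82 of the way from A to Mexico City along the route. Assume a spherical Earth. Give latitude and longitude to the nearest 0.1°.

≈ lat 9.6°, lon -112.3°

Convert each endpoint to a unit vector on the sphere (x = cos φ cos λ, y = cos φ sin λ, z = sin φ).
The central angle between the endpoints is δ = arccos(p₁·p₂) ≈ 1.559 rad (89.3°).
Interpolate at f = 0.82 with slerp weights a = sin((1−f)δ)/sin δ ≈ 0.277, b = sin(fδ)/sin δ ≈ 0.958.
p = a·p₁ + b·p₂ ≈ (-0.374, -0.912, 0.167); φ = arcsin(p_z) ≈ 9.63°, λ = atan2(p_y, p_x) ≈ -112.31°.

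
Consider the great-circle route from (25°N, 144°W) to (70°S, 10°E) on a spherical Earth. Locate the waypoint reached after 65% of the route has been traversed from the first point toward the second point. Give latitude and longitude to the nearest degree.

≈ (59°S, 121°W)

Write both endpoints as unit vectors p₁, p₂ with components (cos φ cos λ, cos φ sin λ, sin φ).
The central angle between the endpoints is δ = arccos(p₁·p₂) ≈ 2.313 rad (132.5°).
Interpolate at f = 0.65 with slerp weights a = sin((1−f)δ)/sin δ ≈ 0.982, b = sin(fδ)/sin δ ≈ 1.353.
p = a·p₁ + b·p₂ ≈ (-0.264, -0.443, -0.857); φ = arcsin(p_z) ≈ -58.96°, λ = atan2(p_y, p_x) ≈ -120.82°.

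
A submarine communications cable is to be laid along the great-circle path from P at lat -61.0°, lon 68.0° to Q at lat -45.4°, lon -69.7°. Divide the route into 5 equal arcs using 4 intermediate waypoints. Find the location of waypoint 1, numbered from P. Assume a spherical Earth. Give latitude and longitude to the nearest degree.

Convert each endpoint to a unit vector on the sphere (x = cos φ cos λ, y = cos φ sin λ, z = sin φ).
The central angle between the endpoints is δ = arccos(p₁·p₂) ≈ 1.191 rad (68.2°).
Interpolate at f = 1/5 with slerp weights a = sin((1−f)δ)/sin δ ≈ 0.878, b = sin(fδ)/sin δ ≈ 0.254.
p = a·p₁ + b·p₂ ≈ (0.221, 0.227, -0.948); φ = arcsin(p_z) ≈ -71.51°, λ = atan2(p_y, p_x) ≈ 45.76°.

≈ lat -72°, lon 46°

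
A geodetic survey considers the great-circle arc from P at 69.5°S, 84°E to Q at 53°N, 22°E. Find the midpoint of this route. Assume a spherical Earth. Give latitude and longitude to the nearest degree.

Write both endpoints as unit vectors p₁, p₂ with components (cos φ cos λ, cos φ sin λ, sin φ).
The central angle between the endpoints is δ = arccos(p₁·p₂) ≈ 2.277 rad (130.5°).
Interpolate at f = 1/2 with slerp weights a = sin((1−f)δ)/sin δ ≈ 1.194, b = sin(fδ)/sin δ ≈ 1.194.
p = a·p₁ + b·p₂ ≈ (0.710, 0.685, -0.165); φ = arcsin(p_z) ≈ -9.48°, λ = atan2(p_y, p_x) ≈ 43.98°.

≈ 9°S, 44°E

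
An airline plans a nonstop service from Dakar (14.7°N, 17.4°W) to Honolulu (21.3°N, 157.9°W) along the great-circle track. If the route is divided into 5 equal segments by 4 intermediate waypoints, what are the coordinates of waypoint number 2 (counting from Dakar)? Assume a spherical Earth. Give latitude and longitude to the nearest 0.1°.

The haversine formula gives a central angle δ ≈ 2.218 rad (127.1°) between the endpoints.
Interpolate at f = 2/5 with slerp weights a = sin((1−f)δ)/sin δ ≈ 1.218, b = sin(fδ)/sin δ ≈ 0.972.
p = a·p₁ + b·p₂ ≈ (0.285, -0.693, 0.662); φ = arcsin(p_z) ≈ 41.47°, λ = atan2(p_y, p_x) ≈ -67.65°.

≈ 41.5°N, 67.7°W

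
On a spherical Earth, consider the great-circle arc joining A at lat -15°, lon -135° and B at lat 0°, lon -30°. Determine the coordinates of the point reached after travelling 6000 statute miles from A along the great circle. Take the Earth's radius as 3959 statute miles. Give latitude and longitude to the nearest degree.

≈ lat -5°, lon -47°

Write both endpoints as unit vectors p₁, p₂ with components (cos φ cos λ, cos φ sin λ, sin φ).
The central angle between the endpoints is δ = arccos(p₁·p₂) ≈ 1.823 rad (104.5°). The total great-circle distance is δ·R ≈ 1.823 × 3959 ≈ 7219 mi, so the target fraction is f = 6000/7219 ≈ 0.831.
Interpolate at f ≈ 0.831 with slerp weights a = sin((1−f)δ)/sin δ ≈ 0.313, b = sin(fδ)/sin δ ≈ 1.031.
p = a·p₁ + b·p₂ ≈ (0.679, -0.729, -0.081); φ = arcsin(p_z) ≈ -4.65°, λ = atan2(p_y, p_x) ≈ -47.04°.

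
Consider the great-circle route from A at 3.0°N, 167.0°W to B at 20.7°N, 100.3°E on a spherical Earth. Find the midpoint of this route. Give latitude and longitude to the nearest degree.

Write both endpoints as unit vectors p₁, p₂ with components (cos φ cos λ, cos φ sin λ, sin φ).
The central angle between the endpoints is δ = arccos(p₁·p₂) ≈ 1.596 rad (91.5°).
Interpolate at f = 1/2 with slerp weights a = sin((1−f)δ)/sin δ ≈ 0.716, b = sin(fδ)/sin δ ≈ 0.716.
p = a·p₁ + b·p₂ ≈ (-0.817, 0.498, 0.291); φ = arcsin(p_z) ≈ 16.90°, λ = atan2(p_y, p_x) ≈ 148.61°.

≈ 17°N, 149°E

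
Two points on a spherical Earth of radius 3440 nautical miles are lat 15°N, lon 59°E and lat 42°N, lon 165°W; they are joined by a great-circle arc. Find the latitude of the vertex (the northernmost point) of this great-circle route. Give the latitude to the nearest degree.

≈ 58°N

The great circle lies in the plane with unit normal n̂ = (p₁ × p₂)/|p₁ × p₂|.
Here n̂_z ≈ +0.531; the vertex latitude is φ_max = arccos|n̂_z| ≈ 57.9°.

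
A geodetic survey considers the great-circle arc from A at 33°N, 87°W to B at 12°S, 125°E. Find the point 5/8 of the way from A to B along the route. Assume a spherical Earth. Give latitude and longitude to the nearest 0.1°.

Convert each endpoint to a unit vector on the sphere (x = cos φ cos λ, y = cos φ sin λ, z = sin φ).
The central angle between the endpoints is δ = arccos(p₁·p₂) ≈ 2.513 rad (144.0°).
Interpolate at f = 5/8 with slerp weights a = sin((1−f)δ)/sin δ ≈ 1.376, b = sin(fδ)/sin δ ≈ 1.701.
p = a·p₁ + b·p₂ ≈ (-0.894, 0.210, 0.396); φ = arcsin(p_z) ≈ 23.32°, λ = atan2(p_y, p_x) ≈ 166.75°.

≈ 23.3°N, 166.8°E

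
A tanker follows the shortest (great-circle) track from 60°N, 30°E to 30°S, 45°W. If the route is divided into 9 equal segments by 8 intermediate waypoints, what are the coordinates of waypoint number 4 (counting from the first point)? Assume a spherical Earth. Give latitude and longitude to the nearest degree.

≈ 24°N, 16°W

The haversine formula gives a central angle δ ≈ 1.898 rad (108.7°) between the endpoints.
Interpolate at f = 4/9 with slerp weights a = sin((1−f)δ)/sin δ ≈ 0.918, b = sin(fδ)/sin δ ≈ 0.789.
p = a·p₁ + b·p₂ ≈ (0.880, -0.253, 0.401); φ = arcsin(p_z) ≈ 23.63°, λ = atan2(p_y, p_x) ≈ -16.06°.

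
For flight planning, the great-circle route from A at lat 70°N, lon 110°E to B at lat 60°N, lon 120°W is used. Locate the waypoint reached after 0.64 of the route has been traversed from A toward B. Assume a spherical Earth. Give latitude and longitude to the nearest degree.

Convert each endpoint to a unit vector on the sphere (x = cos φ cos λ, y = cos φ sin λ, z = sin φ).
The central angle between the endpoints is δ = arccos(p₁·p₂) ≈ 0.790 rad (45.3°).
Interpolate at f = 0.64 with slerp weights a = sin((1−f)δ)/sin δ ≈ 0.395, b = sin(fδ)/sin δ ≈ 0.682.
p = a·p₁ + b·p₂ ≈ (-0.217, -0.168, 0.962); φ = arcsin(p_z) ≈ 74.08°, λ = atan2(p_y, p_x) ≈ -142.16°.

≈ lat 74°N, lon 142°W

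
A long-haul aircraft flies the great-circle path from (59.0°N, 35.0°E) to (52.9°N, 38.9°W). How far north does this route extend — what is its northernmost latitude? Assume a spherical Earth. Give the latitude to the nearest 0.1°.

The great circle lies in the plane with unit normal n̂ = (p₁ × p₂)/|p₁ × p₂|.
Here n̂_z ≈ -0.468; the vertex latitude is φ_max = arccos|n̂_z| ≈ 62.1°.
Check via Clairaut: cos φ_max = |cos φ₁| · sin C = cos(59.0°)·sin(65.2°) ≈ 0.468, again giving ≈ 62.1°.

≈ 62.1°N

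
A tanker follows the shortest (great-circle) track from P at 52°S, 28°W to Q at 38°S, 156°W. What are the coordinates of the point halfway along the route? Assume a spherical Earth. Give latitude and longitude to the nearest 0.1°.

≈ 65.7°S, 106.1°W

Convert each endpoint to a unit vector on the sphere (x = cos φ cos λ, y = cos φ sin λ, z = sin φ).
The central angle between the endpoints is δ = arccos(p₁·p₂) ≈ 1.383 rad (79.3°).
Interpolate at f = 1/2 with slerp weights a = sin((1−f)δ)/sin δ ≈ 0.649, b = sin(fδ)/sin δ ≈ 0.649.
p = a·p₁ + b·p₂ ≈ (-0.114, -0.396, -0.911); φ = arcsin(p_z) ≈ -65.67°, λ = atan2(p_y, p_x) ≈ -106.13°.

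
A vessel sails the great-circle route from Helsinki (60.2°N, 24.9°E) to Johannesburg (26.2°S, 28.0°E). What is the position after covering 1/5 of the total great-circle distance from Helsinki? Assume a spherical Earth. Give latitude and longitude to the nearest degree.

≈ 43°N, 26°E

From cos δ = sin φ₁ sin φ₂ + cos φ₁ cos φ₂ cos Δλ, the central angle is δ ≈ 1.509 rad (86.4°).
Interpolate at f = 1/5 with slerp weights a = sin((1−f)δ)/sin δ ≈ 0.936, b = sin(fδ)/sin δ ≈ 0.298.
p = a·p₁ + b·p₂ ≈ (0.658, 0.321, 0.681); φ = arcsin(p_z) ≈ 42.93°, λ = atan2(p_y, p_x) ≈ 26.03°.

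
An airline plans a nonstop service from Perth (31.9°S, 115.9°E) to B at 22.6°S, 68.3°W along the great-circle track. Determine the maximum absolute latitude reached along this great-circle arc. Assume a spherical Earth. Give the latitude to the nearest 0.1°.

The great circle lies in the plane with unit normal n̂ = (p₁ × p₂)/|p₁ × p₂|.
Here n̂_z ≈ +0.070; the vertex latitude is φ_max = arccos|n̂_z| ≈ 86.0°.
Check via Clairaut: cos φ_max = |cos φ₁| · sin C = cos(31.9°)·sin(175.2°) ≈ 0.070, again giving ≈ 86.0°.

≈ 86.0°S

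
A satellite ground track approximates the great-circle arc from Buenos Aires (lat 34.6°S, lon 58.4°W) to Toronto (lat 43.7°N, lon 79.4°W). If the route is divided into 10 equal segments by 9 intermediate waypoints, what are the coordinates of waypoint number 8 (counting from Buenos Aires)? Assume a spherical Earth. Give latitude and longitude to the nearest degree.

Convert each endpoint to a unit vector on the sphere (x = cos φ cos λ, y = cos φ sin λ, z = sin φ).
The central angle between the endpoints is δ = arccos(p₁·p₂) ≈ 1.407 rad (80.6°).
Interpolate at f = 8/10 with slerp weights a = sin((1−f)δ)/sin δ ≈ 0.281, b = sin(fδ)/sin δ ≈ 0.915.
p = a·p₁ + b·p₂ ≈ (0.243, -0.847, 0.472); φ = arcsin(p_z) ≈ 28.17°, λ = atan2(p_y, p_x) ≈ -74.00°.

≈ lat 28°N, lon 74°W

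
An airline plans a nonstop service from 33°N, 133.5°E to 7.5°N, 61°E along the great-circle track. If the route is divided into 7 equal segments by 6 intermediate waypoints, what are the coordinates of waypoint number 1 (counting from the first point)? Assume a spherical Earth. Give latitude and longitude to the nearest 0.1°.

≈ 31.9°N, 121.5°E

Convert each endpoint to a unit vector on the sphere (x = cos φ cos λ, y = cos φ sin λ, z = sin φ).
The central angle between the endpoints is δ = arccos(p₁·p₂) ≈ 1.244 rad (71.3°).
Interpolate at f = 1/7 with slerp weights a = sin((1−f)δ)/sin δ ≈ 0.924, b = sin(fδ)/sin δ ≈ 0.187.
p = a·p₁ + b·p₂ ≈ (-0.444, 0.724, 0.528); φ = arcsin(p_z) ≈ 31.86°, λ = atan2(p_y, p_x) ≈ 121.51°.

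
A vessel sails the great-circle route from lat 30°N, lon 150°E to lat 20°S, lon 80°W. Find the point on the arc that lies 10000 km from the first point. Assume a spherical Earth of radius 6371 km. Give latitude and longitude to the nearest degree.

From cos δ = sin φ₁ sin φ₂ + cos φ₁ cos φ₂ cos Δλ, the central angle is δ ≈ 2.338 rad (134.0°). The total great-circle distance is δ·R ≈ 2.338 × 6371 ≈ 14895 km, so the target fraction is f = 10000/14895 ≈ 0.671.
Interpolate at f ≈ 0.671 with slerp weights a = sin((1−f)δ)/sin δ ≈ 0.965, b = sin(fδ)/sin δ ≈ 1.389.
p = a·p₁ + b·p₂ ≈ (-0.497, -0.868, 0.008); φ = arcsin(p_z) ≈ 0.43°, λ = atan2(p_y, p_x) ≈ -119.83°.

≈ lat 0°N, lon 120°W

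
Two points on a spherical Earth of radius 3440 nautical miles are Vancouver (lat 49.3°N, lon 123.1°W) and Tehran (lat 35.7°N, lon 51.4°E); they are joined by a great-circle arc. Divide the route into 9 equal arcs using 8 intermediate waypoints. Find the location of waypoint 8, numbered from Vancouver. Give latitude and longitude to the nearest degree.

Write both endpoints as unit vectors p₁, p₂ with components (cos φ cos λ, cos φ sin λ, sin φ).
The central angle between the endpoints is δ = arccos(p₁·p₂) ≈ 1.656 rad (94.9°).
Interpolate at f = 8/9 with slerp weights a = sin((1−f)δ)/sin δ ≈ 0.184, b = sin(fδ)/sin δ ≈ 0.999.
p = a·p₁ + b·p₂ ≈ (0.441, 0.534, 0.722); φ = arcsin(p_z) ≈ 46.22°, λ = atan2(p_y, p_x) ≈ 50.45°.

≈ lat 46°N, lon 50°E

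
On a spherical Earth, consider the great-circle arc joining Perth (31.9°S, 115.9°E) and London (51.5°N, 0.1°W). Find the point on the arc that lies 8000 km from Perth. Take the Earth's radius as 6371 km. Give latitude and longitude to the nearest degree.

≈ 23°N, 67°E

The haversine formula gives a central angle δ ≈ 2.272 rad (130.2°) between the endpoints. The total great-circle distance is δ·R ≈ 2.272 × 6371 ≈ 14476 km, so the target fraction is f = 8000/14476 ≈ 0.553.
Interpolate at f ≈ 0.553 with slerp weights a = sin((1−f)δ)/sin δ ≈ 1.113, b = sin(fδ)/sin δ ≈ 1.244.
p = a·p₁ + b·p₂ ≈ (0.362, 0.849, 0.386); φ = arcsin(p_z) ≈ 22.70°, λ = atan2(p_y, p_x) ≈ 66.90°.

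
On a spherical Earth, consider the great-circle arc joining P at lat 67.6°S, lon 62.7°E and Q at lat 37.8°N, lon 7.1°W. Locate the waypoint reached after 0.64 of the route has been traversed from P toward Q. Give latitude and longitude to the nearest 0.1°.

≈ lat 1.9°S, lon 8.7°E

Write both endpoints as unit vectors p₁, p₂ with components (cos φ cos λ, cos φ sin λ, sin φ).
The central angle between the endpoints is δ = arccos(p₁·p₂) ≈ 2.052 rad (117.6°).
Interpolate at f = 0.64 with slerp weights a = sin((1−f)δ)/sin δ ≈ 0.759, b = sin(fδ)/sin δ ≈ 1.091.
p = a·p₁ + b·p₂ ≈ (0.988, 0.151, -0.034); φ = arcsin(p_z) ≈ -1.93°, λ = atan2(p_y, p_x) ≈ 8.67°.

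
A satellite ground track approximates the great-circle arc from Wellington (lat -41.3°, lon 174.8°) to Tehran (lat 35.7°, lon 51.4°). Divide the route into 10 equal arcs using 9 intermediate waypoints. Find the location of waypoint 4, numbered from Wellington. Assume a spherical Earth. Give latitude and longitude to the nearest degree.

The haversine formula gives a central angle δ ≈ 2.376 rad (136.1°) between the endpoints.
Interpolate at f = 4/10 with slerp weights a = sin((1−f)δ)/sin δ ≈ 1.428, b = sin(fδ)/sin δ ≈ 1.174.
p = a·p₁ + b·p₂ ≈ (-0.473, 0.842, -0.257); φ = arcsin(p_z) ≈ -14.91°, λ = atan2(p_y, p_x) ≈ 119.34°.

≈ lat -15°, lon 119°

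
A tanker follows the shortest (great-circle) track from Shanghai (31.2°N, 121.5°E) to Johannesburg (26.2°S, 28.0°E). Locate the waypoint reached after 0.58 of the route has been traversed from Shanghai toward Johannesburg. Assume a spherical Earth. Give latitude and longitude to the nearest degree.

≈ (1°S, 67°E)

From cos δ = sin φ₁ sin φ₂ + cos φ₁ cos φ₂ cos Δλ, the central angle is δ ≈ 1.850 rad (106.0°).
Interpolate at f = 0.58 with slerp weights a = sin((1−f)δ)/sin δ ≈ 0.729, b = sin(fδ)/sin δ ≈ 0.914.
p = a·p₁ + b·p₂ ≈ (0.398, 0.917, -0.026); φ = arcsin(p_z) ≈ -1.47°, λ = atan2(p_y, p_x) ≈ 66.53°.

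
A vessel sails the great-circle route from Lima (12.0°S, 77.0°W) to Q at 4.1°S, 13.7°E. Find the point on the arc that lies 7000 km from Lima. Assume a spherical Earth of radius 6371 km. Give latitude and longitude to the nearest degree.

≈ 9°S, 13°W

Convert each endpoint to a unit vector on the sphere (x = cos φ cos λ, y = cos φ sin λ, z = sin φ).
The central angle between the endpoints is δ = arccos(p₁·p₂) ≈ 1.568 rad (89.8°). The total great-circle distance is δ·R ≈ 1.568 × 6371 ≈ 9989 km, so the target fraction is f = 7000/9989 ≈ 0.701.
Interpolate at f ≈ 0.701 with slerp weights a = sin((1−f)δ)/sin δ ≈ 0.452, b = sin(fδ)/sin δ ≈ 0.891.
p = a·p₁ + b·p₂ ≈ (0.963, -0.220, -0.158); φ = arcsin(p_z) ≈ -9.07°, λ = atan2(p_y, p_x) ≈ -12.90°.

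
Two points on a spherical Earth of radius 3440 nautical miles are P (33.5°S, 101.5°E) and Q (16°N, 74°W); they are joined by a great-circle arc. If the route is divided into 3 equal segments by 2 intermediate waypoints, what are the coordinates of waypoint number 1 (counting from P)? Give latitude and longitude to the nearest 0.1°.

≈ (78.1°S, 27.6°E)

Write both endpoints as unit vectors p₁, p₂ with components (cos φ cos λ, cos φ sin λ, sin φ).
The central angle between the endpoints is δ = arccos(p₁·p₂) ≈ 2.828 rad (162.0°).
Interpolate at f = 1/3 with slerp weights a = sin((1−f)δ)/sin δ ≈ 3.083, b = sin(fδ)/sin δ ≈ 2.623.
p = a·p₁ + b·p₂ ≈ (0.183, 0.095, -0.979); φ = arcsin(p_z) ≈ -78.12°, λ = atan2(p_y, p_x) ≈ 27.56°.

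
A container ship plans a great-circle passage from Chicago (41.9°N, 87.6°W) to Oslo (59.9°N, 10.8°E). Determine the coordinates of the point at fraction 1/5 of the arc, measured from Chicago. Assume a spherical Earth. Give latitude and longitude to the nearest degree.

≈ 51°N, 77°W

Convert each endpoint to a unit vector on the sphere (x = cos φ cos λ, y = cos φ sin λ, z = sin φ).
The central angle between the endpoints is δ = arccos(p₁·p₂) ≈ 1.020 rad (58.4°).
Interpolate at f = 1/5 with slerp weights a = sin((1−f)δ)/sin δ ≈ 0.855, b = sin(fδ)/sin δ ≈ 0.238.
p = a·p₁ + b·p₂ ≈ (0.144, -0.613, 0.777); φ = arcsin(p_z) ≈ 50.95°, λ = atan2(p_y, p_x) ≈ -76.81°.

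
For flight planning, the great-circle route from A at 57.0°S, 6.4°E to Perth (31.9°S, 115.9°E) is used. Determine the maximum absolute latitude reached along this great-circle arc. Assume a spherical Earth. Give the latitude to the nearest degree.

The great circle lies in the plane with unit normal n̂ = (p₁ × p₂)/|p₁ × p₂|.
Here n̂_z ≈ +0.455; the vertex latitude is φ_max = arccos|n̂_z| ≈ 62.9°.

≈ 63°S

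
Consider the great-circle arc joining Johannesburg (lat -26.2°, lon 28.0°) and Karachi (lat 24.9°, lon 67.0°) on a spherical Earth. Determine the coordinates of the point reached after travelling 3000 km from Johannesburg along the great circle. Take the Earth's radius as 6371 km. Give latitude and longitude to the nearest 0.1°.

≈ lat -4.6°, lon 44.9°

Convert each endpoint to a unit vector on the sphere (x = cos φ cos λ, y = cos φ sin λ, z = sin φ).
The central angle between the endpoints is δ = arccos(p₁·p₂) ≈ 1.108 rad (63.5°). The total great-circle distance is δ·R ≈ 1.108 × 6371 ≈ 7058 km, so the target fraction is f = 3000/7058 ≈ 0.425.
Interpolate at f ≈ 0.425 with slerp weights a = sin((1−f)δ)/sin δ ≈ 0.665, b = sin(fδ)/sin δ ≈ 0.507.
p = a·p₁ + b·p₂ ≈ (0.706, 0.703, -0.080); φ = arcsin(p_z) ≈ -4.59°, λ = atan2(p_y, p_x) ≈ 44.88°.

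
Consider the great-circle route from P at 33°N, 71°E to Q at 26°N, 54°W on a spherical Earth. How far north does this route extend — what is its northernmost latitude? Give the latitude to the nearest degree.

The great circle lies in the plane with unit normal n̂ = (p₁ × p₂)/|p₁ × p₂|.
Here n̂_z ≈ -0.629; the vertex latitude is φ_max = arccos|n̂_z| ≈ 51.0°.
Check via Clairaut: cos φ_max = |cos φ₁| · sin C = cos(33.0°)·sin(48.6°) ≈ 0.629, again giving ≈ 51.0°.

≈ 51°N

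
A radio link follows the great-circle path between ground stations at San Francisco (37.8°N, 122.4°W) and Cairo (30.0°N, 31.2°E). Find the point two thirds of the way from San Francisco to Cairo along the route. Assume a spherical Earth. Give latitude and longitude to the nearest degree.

≈ 61°N, 4°E

The haversine formula gives a central angle δ ≈ 1.882 rad (107.8°) between the endpoints.
Interpolate at f = 2/3 with slerp weights a = sin((1−f)δ)/sin δ ≈ 0.617, b = sin(fδ)/sin δ ≈ 0.999.
p = a·p₁ + b·p₂ ≈ (0.479, 0.037, 0.877); φ = arcsin(p_z) ≈ 61.32°, λ = atan2(p_y, p_x) ≈ 4.36°.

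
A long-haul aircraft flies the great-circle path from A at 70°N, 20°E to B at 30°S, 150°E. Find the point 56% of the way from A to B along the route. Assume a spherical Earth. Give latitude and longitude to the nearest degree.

Convert each endpoint to a unit vector on the sphere (x = cos φ cos λ, y = cos φ sin λ, z = sin φ).
The central angle between the endpoints is δ = arccos(p₁·p₂) ≈ 2.292 rad (131.3°).
Interpolate at f = 0.56 with slerp weights a = sin((1−f)δ)/sin δ ≈ 1.126, b = sin(fδ)/sin δ ≈ 1.277.
p = a·p₁ + b·p₂ ≈ (-0.596, 0.685, 0.420); φ = arcsin(p_z) ≈ 24.84°, λ = atan2(p_y, p_x) ≈ 131.02°.

≈ 25°N, 131°E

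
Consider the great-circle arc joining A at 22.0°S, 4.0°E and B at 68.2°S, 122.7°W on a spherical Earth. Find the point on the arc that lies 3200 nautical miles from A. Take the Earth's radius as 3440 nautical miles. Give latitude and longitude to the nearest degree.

≈ 69°S, 38°W

From cos δ = sin φ₁ sin φ₂ + cos φ₁ cos φ₂ cos Δλ, the central angle is δ ≈ 1.428 rad (81.8°). The total great-circle distance is δ·R ≈ 1.428 × 3440 ≈ 4913 nmi, so the target fraction is f = 3200/4913 ≈ 0.651.
Interpolate at f ≈ 0.651 with slerp weights a = sin((1−f)δ)/sin δ ≈ 0.483, b = sin(fδ)/sin δ ≈ 0.810.
p = a·p₁ + b·p₂ ≈ (0.284, -0.222, -0.933); φ = arcsin(p_z) ≈ -68.88°, λ = atan2(p_y, p_x) ≈ -38.02°.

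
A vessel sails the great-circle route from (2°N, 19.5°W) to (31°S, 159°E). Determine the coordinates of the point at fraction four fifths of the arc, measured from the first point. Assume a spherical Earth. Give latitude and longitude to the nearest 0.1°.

≈ (61.1°S, 155.8°E)

Write both endpoints as unit vectors p₁, p₂ with components (cos φ cos λ, cos φ sin λ, sin φ).
The central angle between the endpoints is δ = arccos(p₁·p₂) ≈ 2.635 rad (151.0°).
Interpolate at f = 4/5 with slerp weights a = sin((1−f)δ)/sin δ ≈ 1.036, b = sin(fδ)/sin δ ≈ 1.770.
p = a·p₁ + b·p₂ ≈ (-0.440, 0.198, -0.876); φ = arcsin(p_z) ≈ -61.12°, λ = atan2(p_y, p_x) ≈ 155.78°.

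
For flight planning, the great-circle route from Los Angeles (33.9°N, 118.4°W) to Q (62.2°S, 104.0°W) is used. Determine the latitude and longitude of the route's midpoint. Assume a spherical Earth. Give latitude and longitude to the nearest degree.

≈ (14°S, 113°W)

Write both endpoints as unit vectors p₁, p₂ with components (cos φ cos λ, cos φ sin λ, sin φ).
The central angle between the endpoints is δ = arccos(p₁·p₂) ≈ 1.690 rad (96.8°).
Interpolate at f = 1/2 with slerp weights a = sin((1−f)δ)/sin δ ≈ 0.753, b = sin(fδ)/sin δ ≈ 0.753.
p = a·p₁ + b·p₂ ≈ (-0.382, -0.891, -0.246); φ = arcsin(p_z) ≈ -14.25°, λ = atan2(p_y, p_x) ≈ -113.23°.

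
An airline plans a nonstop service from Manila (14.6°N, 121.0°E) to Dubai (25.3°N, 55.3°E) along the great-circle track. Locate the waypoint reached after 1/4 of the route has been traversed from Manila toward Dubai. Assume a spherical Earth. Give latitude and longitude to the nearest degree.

Convert each endpoint to a unit vector on the sphere (x = cos φ cos λ, y = cos φ sin λ, z = sin φ).
The central angle between the endpoints is δ = arccos(p₁·p₂) ≈ 1.084 rad (62.1°).
Interpolate at f = 1/4 with slerp weights a = sin((1−f)δ)/sin δ ≈ 0.822, b = sin(fδ)/sin δ ≈ 0.303.
p = a·p₁ + b·p₂ ≈ (-0.254, 0.907, 0.337); φ = arcsin(p_z) ≈ 19.67°, λ = atan2(p_y, p_x) ≈ 105.63°.

≈ 20°N, 106°E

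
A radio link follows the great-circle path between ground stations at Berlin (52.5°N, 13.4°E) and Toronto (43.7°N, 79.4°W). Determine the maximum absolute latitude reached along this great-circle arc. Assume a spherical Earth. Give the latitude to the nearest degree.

The great circle lies in the plane with unit normal n̂ = (p₁ × p₂)/|p₁ × p₂|.
Here n̂_z ≈ -0.517; the vertex latitude is φ_max = arccos|n̂_z| ≈ 58.9°.

≈ 59°N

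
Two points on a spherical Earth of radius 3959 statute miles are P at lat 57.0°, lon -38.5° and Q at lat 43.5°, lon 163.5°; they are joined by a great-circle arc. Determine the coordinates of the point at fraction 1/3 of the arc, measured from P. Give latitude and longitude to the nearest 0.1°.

Convert each endpoint to a unit vector on the sphere (x = cos φ cos λ, y = cos φ sin λ, z = sin φ).
The central angle between the endpoints is δ = arccos(p₁·p₂) ≈ 1.358 rad (77.8°).
Interpolate at f = 1/3 with slerp weights a = sin((1−f)δ)/sin δ ≈ 0.805, b = sin(fδ)/sin δ ≈ 0.447.
p = a·p₁ + b·p₂ ≈ (0.032, -0.181, 0.983); φ = arcsin(p_z) ≈ 79.43°, λ = atan2(p_y, p_x) ≈ -80.01°.

≈ lat 79.4°, lon -80.0°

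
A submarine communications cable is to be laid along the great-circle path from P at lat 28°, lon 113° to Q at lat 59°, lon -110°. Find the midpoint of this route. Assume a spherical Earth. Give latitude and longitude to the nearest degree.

Write both endpoints as unit vectors p₁, p₂ with components (cos φ cos λ, cos φ sin λ, sin φ).
The central angle between the endpoints is δ = arccos(p₁·p₂) ≈ 1.501 rad (86.0°).
Interpolate at f = 1/2 with slerp weights a = sin((1−f)δ)/sin δ ≈ 0.684, b = sin(fδ)/sin δ ≈ 0.684.
p = a·p₁ + b·p₂ ≈ (-0.356, 0.225, 0.907); φ = arcsin(p_z) ≈ 65.09°, λ = atan2(p_y, p_x) ≈ 147.75°.

≈ lat 65°, lon 148°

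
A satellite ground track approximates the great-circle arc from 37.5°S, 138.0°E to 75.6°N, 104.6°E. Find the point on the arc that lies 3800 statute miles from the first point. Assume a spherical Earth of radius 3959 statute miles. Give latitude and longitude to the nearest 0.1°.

≈ 17.0°N, 130.6°E

Convert each endpoint to a unit vector on the sphere (x = cos φ cos λ, y = cos φ sin λ, z = sin φ).
The central angle between the endpoints is δ = arccos(p₁·p₂) ≈ 2.010 rad (115.1°). The total great-circle distance is δ·R ≈ 2.010 × 3959 ≈ 7956 mi, so the target fraction is f = 3800/7956 ≈ 0.478.
Interpolate at f ≈ 0.478 with slerp weights a = sin((1−f)δ)/sin δ ≈ 0.958, b = sin(fδ)/sin δ ≈ 0.905.
p = a·p₁ + b·p₂ ≈ (-0.622, 0.726, 0.293); φ = arcsin(p_z) ≈ 17.05°, λ = atan2(p_y, p_x) ≈ 130.56°.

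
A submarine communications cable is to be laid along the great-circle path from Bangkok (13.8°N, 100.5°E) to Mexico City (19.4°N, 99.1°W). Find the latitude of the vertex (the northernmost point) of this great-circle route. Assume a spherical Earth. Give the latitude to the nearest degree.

The great circle lies in the plane with unit normal n̂ = (p₁ × p₂)/|p₁ × p₂|.
Here n̂_z ≈ +0.495; the vertex latitude is φ_max = arccos|n̂_z| ≈ 60.4°.
Check via Clairaut: cos φ_max = |cos φ₁| · sin C = cos(13.8°)·sin(30.6°) ≈ 0.495, again giving ≈ 60.4°.

≈ 60°N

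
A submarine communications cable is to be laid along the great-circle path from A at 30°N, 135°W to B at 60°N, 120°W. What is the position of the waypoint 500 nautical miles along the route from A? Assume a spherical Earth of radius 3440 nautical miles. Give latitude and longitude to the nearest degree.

≈ 38°N, 132°W

Write both endpoints as unit vectors p₁, p₂ with components (cos φ cos λ, cos φ sin λ, sin φ).
The central angle between the endpoints is δ = arccos(p₁·p₂) ≈ 0.552 rad (31.6°). The total great-circle distance is δ·R ≈ 0.552 × 3440 ≈ 1900 nmi, so the target fraction is f = 500/1900 ≈ 0.263.
Interpolate at f ≈ 0.263 with slerp weights a = sin((1−f)δ)/sin δ ≈ 0.754, b = sin(fδ)/sin δ ≈ 0.276.
p = a·p₁ + b·p₂ ≈ (-0.531, -0.582, 0.616); φ = arcsin(p_z) ≈ 38.05°, λ = atan2(p_y, p_x) ≈ -132.40°.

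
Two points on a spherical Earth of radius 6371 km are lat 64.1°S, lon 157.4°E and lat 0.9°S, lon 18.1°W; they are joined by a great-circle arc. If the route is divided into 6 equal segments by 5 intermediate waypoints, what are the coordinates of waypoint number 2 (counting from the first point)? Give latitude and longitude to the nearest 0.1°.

The haversine formula gives a central angle δ ≈ 2.006 rad (114.9°) between the endpoints.
Interpolate at f = 2/6 with slerp weights a = sin((1−f)δ)/sin δ ≈ 1.073, b = sin(fδ)/sin δ ≈ 0.683.
p = a·p₁ + b·p₂ ≈ (0.217, -0.032, -0.976); φ = arcsin(p_z) ≈ -77.33°, λ = atan2(p_y, p_x) ≈ -8.45°.

≈ lat 77.3°S, lon 8.5°W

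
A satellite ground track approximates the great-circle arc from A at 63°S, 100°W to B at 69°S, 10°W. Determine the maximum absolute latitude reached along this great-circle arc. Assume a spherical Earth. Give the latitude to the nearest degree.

≈ 73°S

The great circle lies in the plane with unit normal n̂ = (p₁ × p₂)/|p₁ × p₂|.
Here n̂_z ≈ +0.293; the vertex latitude is φ_max = arccos|n̂_z| ≈ 73.0°.
Check via Clairaut: cos φ_max = |cos φ₁| · sin C = cos(63.0°)·sin(139.8°) ≈ 0.293, again giving ≈ 73.0°.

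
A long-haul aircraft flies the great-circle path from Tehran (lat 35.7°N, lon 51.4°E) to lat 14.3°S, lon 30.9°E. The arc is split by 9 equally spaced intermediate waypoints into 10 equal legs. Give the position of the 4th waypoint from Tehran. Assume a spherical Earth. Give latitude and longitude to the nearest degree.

Write both endpoints as unit vectors p₁, p₂ with components (cos φ cos λ, cos φ sin λ, sin φ).
The central angle between the endpoints is δ = arccos(p₁·p₂) ≈ 0.936 rad (53.6°).
Interpolate at f = 4/10 with slerp weights a = sin((1−f)δ)/sin δ ≈ 0.661, b = sin(fδ)/sin δ ≈ 0.454.
p = a·p₁ + b·p₂ ≈ (0.713, 0.646, 0.274); φ = arcsin(p_z) ≈ 15.89°, λ = atan2(p_y, p_x) ≈ 42.18°.

≈ lat 16°N, lon 42°E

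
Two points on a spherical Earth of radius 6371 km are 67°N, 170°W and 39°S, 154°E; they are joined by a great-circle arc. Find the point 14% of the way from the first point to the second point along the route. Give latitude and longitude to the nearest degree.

≈ 53°N, 178°E

Convert each endpoint to a unit vector on the sphere (x = cos φ cos λ, y = cos φ sin λ, z = sin φ).
The central angle between the endpoints is δ = arccos(p₁·p₂) ≈ 1.911 rad (109.5°).
Interpolate at f = 0.14 with slerp weights a = sin((1−f)δ)/sin δ ≈ 1.058, b = sin(fδ)/sin δ ≈ 0.280.
p = a·p₁ + b·p₂ ≈ (-0.603, 0.024, 0.797); φ = arcsin(p_z) ≈ 52.88°, λ = atan2(p_y, p_x) ≈ 177.74°.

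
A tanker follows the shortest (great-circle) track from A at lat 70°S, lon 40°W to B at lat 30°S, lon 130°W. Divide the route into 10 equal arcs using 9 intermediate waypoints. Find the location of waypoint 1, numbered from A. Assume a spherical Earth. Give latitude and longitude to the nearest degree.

≈ lat 70°S, lon 58°W

From cos δ = sin φ₁ sin φ₂ + cos φ₁ cos φ₂ cos Δλ, the central angle is δ ≈ 1.082 rad (62.0°).
Interpolate at f = 1/10 with slerp weights a = sin((1−f)δ)/sin δ ≈ 0.937, b = sin(fδ)/sin δ ≈ 0.122.
p = a·p₁ + b·p₂ ≈ (0.177, -0.287, -0.941); φ = arcsin(p_z) ≈ -70.28°, λ = atan2(p_y, p_x) ≈ -58.29°.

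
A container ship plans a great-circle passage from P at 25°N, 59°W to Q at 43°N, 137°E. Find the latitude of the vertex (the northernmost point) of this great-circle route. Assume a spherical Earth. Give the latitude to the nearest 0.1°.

The great circle lies in the plane with unit normal n̂ = (p₁ × p₂)/|p₁ × p₂|.
Here n̂_z ≈ -0.195; the vertex latitude is φ_max = arccos|n̂_z| ≈ 78.8°.

≈ 78.8°N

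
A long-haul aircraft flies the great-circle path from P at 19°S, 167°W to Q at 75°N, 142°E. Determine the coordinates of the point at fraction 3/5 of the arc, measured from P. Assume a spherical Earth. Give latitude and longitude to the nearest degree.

Write both endpoints as unit vectors p₁, p₂ with components (cos φ cos λ, cos φ sin λ, sin φ).
The central angle between the endpoints is δ = arccos(p₁·p₂) ≈ 1.732 rad (99.2°).
Interpolate at f = 3/5 with slerp weights a = sin((1−f)δ)/sin δ ≈ 0.647, b = sin(fδ)/sin δ ≈ 0.873.
p = a·p₁ + b·p₂ ≈ (-0.774, 0.002, 0.633); φ = arcsin(p_z) ≈ 39.26°, λ = atan2(p_y, p_x) ≈ 179.89°.

≈ 39°N, 180°E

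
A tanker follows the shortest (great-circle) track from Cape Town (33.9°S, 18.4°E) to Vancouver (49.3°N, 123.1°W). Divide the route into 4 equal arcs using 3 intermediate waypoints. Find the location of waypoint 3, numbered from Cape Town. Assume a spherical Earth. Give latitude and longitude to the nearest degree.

≈ 44°N, 68°W

Convert each endpoint to a unit vector on the sphere (x = cos φ cos λ, y = cos φ sin λ, z = sin φ).
The central angle between the endpoints is δ = arccos(p₁·p₂) ≈ 2.580 rad (147.8°).
Interpolate at f = 3/4 with slerp weights a = sin((1−f)δ)/sin δ ≈ 1.129, b = sin(fδ)/sin δ ≈ 1.755.
p = a·p₁ + b·p₂ ≈ (0.264, -0.663, 0.701); φ = arcsin(p_z) ≈ 44.48°, λ = atan2(p_y, p_x) ≈ -68.26°.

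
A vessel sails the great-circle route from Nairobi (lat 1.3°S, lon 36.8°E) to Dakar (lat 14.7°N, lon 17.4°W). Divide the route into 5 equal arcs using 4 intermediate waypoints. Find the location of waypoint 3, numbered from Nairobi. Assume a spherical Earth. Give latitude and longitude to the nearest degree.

Convert each endpoint to a unit vector on the sphere (x = cos φ cos λ, y = cos φ sin λ, z = sin φ).
The central angle between the endpoints is δ = arccos(p₁·p₂) ≈ 0.977 rad (56.0°).
Interpolate at f = 3/5 with slerp weights a = sin((1−f)δ)/sin δ ≈ 0.460, b = sin(fδ)/sin δ ≈ 0.667.
p = a·p₁ + b·p₂ ≈ (0.984, 0.082, 0.159); φ = arcsin(p_z) ≈ 9.14°, λ = atan2(p_y, p_x) ≈ 4.77°.

≈ lat 9°N, lon 5°E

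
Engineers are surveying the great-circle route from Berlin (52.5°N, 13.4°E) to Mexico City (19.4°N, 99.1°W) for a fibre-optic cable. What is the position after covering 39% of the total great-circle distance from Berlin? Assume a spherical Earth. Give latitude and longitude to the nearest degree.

From cos δ = sin φ₁ sin φ₂ + cos φ₁ cos φ₂ cos Δλ, the central angle is δ ≈ 1.527 rad (87.5°).
Interpolate at f = 0.39 with slerp weights a = sin((1−f)δ)/sin δ ≈ 0.803, b = sin(fδ)/sin δ ≈ 0.561.
p = a·p₁ + b·p₂ ≈ (0.392, -0.410, 0.824); φ = arcsin(p_z) ≈ 55.46°, λ = atan2(p_y, p_x) ≈ -46.26°.

≈ 55°N, 46°W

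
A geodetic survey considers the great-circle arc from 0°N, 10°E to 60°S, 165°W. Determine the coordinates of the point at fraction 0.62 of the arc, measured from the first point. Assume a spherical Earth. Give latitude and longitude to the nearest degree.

Convert each endpoint to a unit vector on the sphere (x = cos φ cos λ, y = cos φ sin λ, z = sin φ).
The central angle between the endpoints is δ = arccos(p₁·p₂) ≈ 2.092 rad (119.9°).
Interpolate at f = 0.62 with slerp weights a = sin((1−f)δ)/sin δ ≈ 0.823, b = sin(fδ)/sin δ ≈ 1.110.
p = a·p₁ + b·p₂ ≈ (0.275, -0.001, -0.962); φ = arcsin(p_z) ≈ -74.07°, λ = atan2(p_y, p_x) ≈ -0.15°.

≈ 74°S, 0°E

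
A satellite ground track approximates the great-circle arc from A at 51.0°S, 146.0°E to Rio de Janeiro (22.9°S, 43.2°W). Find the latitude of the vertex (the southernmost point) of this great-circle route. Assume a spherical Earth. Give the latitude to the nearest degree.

≈ 84°S

The great circle lies in the plane with unit normal n̂ = (p₁ × p₂)/|p₁ × p₂|.
Here n̂_z ≈ +0.096; the vertex latitude is φ_max = arccos|n̂_z| ≈ 84.5°.
Check via Clairaut: cos φ_max = |cos φ₁| · sin C = cos(51.0°)·sin(171.2°) ≈ 0.096, again giving ≈ 84.5°.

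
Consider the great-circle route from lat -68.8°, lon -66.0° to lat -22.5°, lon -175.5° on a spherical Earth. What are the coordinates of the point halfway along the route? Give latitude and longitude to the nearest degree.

Convert each endpoint to a unit vector on the sphere (x = cos φ cos λ, y = cos φ sin λ, z = sin φ).
The central angle between the endpoints is δ = arccos(p₁·p₂) ≈ 1.323 rad (75.8°).
Interpolate at f = 1/2 with slerp weights a = sin((1−f)δ)/sin δ ≈ 0.634, b = sin(fδ)/sin δ ≈ 0.634.
p = a·p₁ + b·p₂ ≈ (-0.490, -0.255, -0.833); φ = arcsin(p_z) ≈ -56.44°, λ = atan2(p_y, p_x) ≈ -152.50°.

≈ lat -56°, lon -153°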